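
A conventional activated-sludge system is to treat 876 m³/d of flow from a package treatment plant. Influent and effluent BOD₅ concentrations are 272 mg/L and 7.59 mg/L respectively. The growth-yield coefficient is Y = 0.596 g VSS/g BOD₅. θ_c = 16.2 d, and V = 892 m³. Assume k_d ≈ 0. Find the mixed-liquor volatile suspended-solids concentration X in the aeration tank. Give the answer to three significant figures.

X = Y·Q·ΔS·θ_c / V = 0.596 × 876 × (272 − 7.59) × 16.2 / 892 = 2507 mg/L.

X ≈ 2510 mg/L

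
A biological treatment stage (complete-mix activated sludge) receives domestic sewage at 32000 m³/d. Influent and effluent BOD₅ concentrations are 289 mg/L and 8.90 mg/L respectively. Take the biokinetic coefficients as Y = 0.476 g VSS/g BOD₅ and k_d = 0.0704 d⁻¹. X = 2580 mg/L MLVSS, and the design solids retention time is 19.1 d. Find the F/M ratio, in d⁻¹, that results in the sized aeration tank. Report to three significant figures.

Rearranging the biomass balance for a CMAS with decay, V = Y·Q·ΔS·θ_c / [X·(1+k_d θ_c)] = 0.476 × 32000 × (289 − 8.90) × 19.1 / [2580 × (1 + 0.0704 × 19.1)] = 8.15×10^7 / 6049 = 13471 m³.
F/M = applied load / biomass = Q·S₀/(V·X) = 32000 × 289 / (13471 × 2580) = 0.2661 d⁻¹.

F/M ≈ 0.266 d⁻¹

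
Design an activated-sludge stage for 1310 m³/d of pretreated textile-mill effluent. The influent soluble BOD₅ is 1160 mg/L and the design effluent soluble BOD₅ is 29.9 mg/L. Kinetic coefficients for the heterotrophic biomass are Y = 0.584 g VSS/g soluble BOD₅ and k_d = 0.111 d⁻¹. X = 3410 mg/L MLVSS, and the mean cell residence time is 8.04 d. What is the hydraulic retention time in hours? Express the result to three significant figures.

τ ≈ 19.7 h

From the SRT design equation V = Y Q (S₀−S) θ_c / [X (1 + k_d θ_c)] = 0.584 × 1310 × (1160 − 29.9) × 8.04 / [3410 × (1 + 0.111 × 8.04)] = 6.95×10^6 / 6453 = 1077 m³.
Hydraulic retention time τ = V/Q = 1077 / 1310 = 0.8223 d = 19.73 h.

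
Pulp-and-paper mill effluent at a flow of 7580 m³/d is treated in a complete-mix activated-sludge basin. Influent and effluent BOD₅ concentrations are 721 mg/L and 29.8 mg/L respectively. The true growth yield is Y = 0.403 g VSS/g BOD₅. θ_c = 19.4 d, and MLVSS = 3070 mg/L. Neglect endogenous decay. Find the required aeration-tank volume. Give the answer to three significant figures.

V ≈ 13300 m³

V·X = Y·Q·ΔS·θ_c gives V = 0.403 × 7580 × (721 − 29.8) × 19.4 / 3070 = 13343 m³.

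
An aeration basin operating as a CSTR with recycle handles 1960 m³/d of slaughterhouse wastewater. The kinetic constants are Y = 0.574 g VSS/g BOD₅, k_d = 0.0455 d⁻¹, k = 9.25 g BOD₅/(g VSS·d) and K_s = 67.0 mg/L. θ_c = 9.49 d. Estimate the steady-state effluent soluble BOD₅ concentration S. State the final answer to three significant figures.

S ≈ 1.96 mg/L

From the Monod/SRT balance for a CMAS, S = K_s·(1+k_d θ_c)/[θ_c·(Y k − k_d) − 1] = 67.0 × (1 + 0.0455 × 9.49) / [9.49 × (0.574 × 9.25 − 0.0455) − 1] = 95.93 / 48.96 = 1.960 mg/L.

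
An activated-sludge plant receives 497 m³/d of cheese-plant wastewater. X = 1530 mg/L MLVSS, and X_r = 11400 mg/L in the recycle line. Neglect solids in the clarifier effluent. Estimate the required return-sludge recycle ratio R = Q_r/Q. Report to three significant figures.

R ≈ 0.155

Mass balance around the secondary clarifier (neglecting effluent solids): R = X / (X_r − X) = 1530 / (11400 − 1530) = 0.1550.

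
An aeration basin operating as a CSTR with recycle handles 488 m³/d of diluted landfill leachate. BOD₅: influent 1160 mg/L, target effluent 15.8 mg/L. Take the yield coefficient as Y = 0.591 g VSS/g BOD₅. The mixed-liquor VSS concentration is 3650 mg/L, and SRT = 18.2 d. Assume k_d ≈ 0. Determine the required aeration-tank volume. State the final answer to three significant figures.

V ≈ 1650 m³

Biomass mass balance (decay neglected): V·X = Y·Q·(S₀ − S)·θ_c, so V = 0.591 × 488 × (1160 − 15.8) × 18.2 / 3650 = 1645 m³.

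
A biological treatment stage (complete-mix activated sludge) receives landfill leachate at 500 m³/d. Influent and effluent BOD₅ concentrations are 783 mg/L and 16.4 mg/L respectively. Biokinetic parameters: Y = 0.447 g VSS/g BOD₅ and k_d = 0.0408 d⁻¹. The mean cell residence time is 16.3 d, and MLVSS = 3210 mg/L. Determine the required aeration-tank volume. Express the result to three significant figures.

Steady-state biomass mass balance: V·X·(1 + k_d·θ_c) = Y·Q·(S₀ − S)·θ_c, so V = 0.447 × 500 × (783 − 16.4) × 16.3 / [3210 × (1 + 0.0408 × 16.3)] = 2.79×10^6 / 5345 = 522.5 m³.

V ≈ 523 m³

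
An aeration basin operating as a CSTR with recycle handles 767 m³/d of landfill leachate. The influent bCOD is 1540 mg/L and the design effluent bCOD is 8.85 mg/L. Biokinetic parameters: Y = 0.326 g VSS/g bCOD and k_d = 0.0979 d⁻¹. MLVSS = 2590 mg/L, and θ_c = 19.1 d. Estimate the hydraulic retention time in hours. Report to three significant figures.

From the SRT design equation V = Y Q (S₀−S) θ_c / [X (1 + k_d θ_c)] = 0.326 × 767 × (1540 − 8.85) × 19.1 / [2590 × (1 + 0.0979 × 19.1)] = 7.31×10^6 / 7433 = 983.8 m³.
HRT = V/Q = 983.8 m³ / 767 m³·d⁻¹ = 1.283 d × 24 = 30.78 h.

τ ≈ 30.8 h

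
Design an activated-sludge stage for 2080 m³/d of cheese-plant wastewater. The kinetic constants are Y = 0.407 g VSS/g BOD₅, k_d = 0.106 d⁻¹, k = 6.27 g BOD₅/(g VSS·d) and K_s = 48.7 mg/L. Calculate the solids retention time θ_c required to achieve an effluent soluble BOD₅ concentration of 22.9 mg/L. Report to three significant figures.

θ_c ≈ 1.41 d

At the target effluent, Y k S/(K_s+S) = 0.407×6.27×22.9/71.60 = 0.8162 d⁻¹.
Then 1/θ_c = μ − k_d = 0.8162 − 0.106 = 0.7102 d⁻¹, giving θ_c = 1.408 d.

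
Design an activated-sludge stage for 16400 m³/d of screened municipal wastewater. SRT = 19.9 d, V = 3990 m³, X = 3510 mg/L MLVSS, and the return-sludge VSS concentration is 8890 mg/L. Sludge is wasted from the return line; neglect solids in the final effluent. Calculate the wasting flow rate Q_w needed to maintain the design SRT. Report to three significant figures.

θ_c = V·X/(Q_w·X_r) when wasting from the recycle, so Q_w = V·X/(θ_c·X_r) = 3990 × 3510 / (19.9 × 8890) = 79.16 m³/d.

Q_w ≈ 79.2 m³/d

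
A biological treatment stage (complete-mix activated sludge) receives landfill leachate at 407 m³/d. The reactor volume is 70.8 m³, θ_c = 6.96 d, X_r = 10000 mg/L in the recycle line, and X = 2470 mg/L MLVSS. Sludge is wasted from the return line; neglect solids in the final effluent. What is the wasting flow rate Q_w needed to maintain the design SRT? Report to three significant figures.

Q_w ≈ 2.51 m³/d

Wasting from the return line (neglecting effluent solids): Q_w = V·X / (θ_c·X_r) = 70.80 × 2470 / (6.96 × 10000) = 2.513 m³/d.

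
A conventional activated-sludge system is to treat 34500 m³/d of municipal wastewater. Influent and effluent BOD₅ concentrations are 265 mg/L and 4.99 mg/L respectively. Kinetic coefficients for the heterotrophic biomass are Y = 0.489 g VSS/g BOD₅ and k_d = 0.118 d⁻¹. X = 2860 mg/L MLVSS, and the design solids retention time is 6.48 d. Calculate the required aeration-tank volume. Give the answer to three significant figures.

V ≈ 5630 m³

From the SRT design equation V = Y Q (S₀−S) θ_c / [X (1 + k_d θ_c)] = 0.489 × 34500 × (265 − 4.99) × 6.48 / [2860 × (1 + 0.118 × 6.48)] = 2.84×10^7 / 5047 = 5632 m³.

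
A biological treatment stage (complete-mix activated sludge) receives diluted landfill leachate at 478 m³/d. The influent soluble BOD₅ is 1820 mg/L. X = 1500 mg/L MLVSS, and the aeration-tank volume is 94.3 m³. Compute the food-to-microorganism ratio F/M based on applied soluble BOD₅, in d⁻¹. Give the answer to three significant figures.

F/M = applied load / biomass = Q·S₀/(V·X) = 478 × 1820 / (94.30 × 1500) = 6.150 d⁻¹.

F/M ≈ 6.15 d⁻¹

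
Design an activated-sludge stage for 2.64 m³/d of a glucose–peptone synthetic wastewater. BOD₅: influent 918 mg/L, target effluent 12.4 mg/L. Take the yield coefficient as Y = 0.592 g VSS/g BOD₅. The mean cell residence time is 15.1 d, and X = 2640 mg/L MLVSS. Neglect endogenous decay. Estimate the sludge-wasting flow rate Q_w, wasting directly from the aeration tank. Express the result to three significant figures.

Biomass mass balance (decay neglected): V·X = Y·Q·(S₀ − S)·θ_c, so V = 0.592 × 2.64 × (918 − 12.4) × 15.1 / 2640 = 8.095 m³.
With mixed-liquor wasting, θ_c = V/Q_w, so Q_w = V/θ_c = 8.095/15.1 = 0.5361 m³/d.

Q_w ≈ 0.536 m³/d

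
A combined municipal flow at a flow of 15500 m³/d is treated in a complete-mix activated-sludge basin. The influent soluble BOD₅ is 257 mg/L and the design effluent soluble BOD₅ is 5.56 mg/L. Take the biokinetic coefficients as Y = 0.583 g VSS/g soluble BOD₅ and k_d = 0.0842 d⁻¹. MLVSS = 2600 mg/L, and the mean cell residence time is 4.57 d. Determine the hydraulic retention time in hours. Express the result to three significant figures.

τ ≈ 4.47 h

Rearranging the biomass balance for a CMAS with decay, V = Y·Q·ΔS·θ_c / [X·(1+k_d θ_c)] = 0.583 × 15500 × (257 − 5.56) × 4.57 / [2600 × (1 + 0.0842 × 4.57)] = 1.04×10^7 / 3600 = 2884 m³.
τ = V/Q = 2884/15500 = 0.1861 d, or 4.466 h.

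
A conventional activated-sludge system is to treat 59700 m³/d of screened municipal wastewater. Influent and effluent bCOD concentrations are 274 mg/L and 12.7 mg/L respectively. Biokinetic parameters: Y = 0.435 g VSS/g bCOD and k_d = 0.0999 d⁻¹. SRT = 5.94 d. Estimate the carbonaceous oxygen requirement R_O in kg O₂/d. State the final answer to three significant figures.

Correct the yield for decay: Y_obs = Y/(1 + k_d θ_c) = 0.435 / (1 + 0.0999 × 5.94) = 0.435 / 1.593 = 0.2730.
Substrate removed = Q·(S₀ − S) = 59700 m³/d × (274 − 12.7) g/m³ = 1.56×10^7 g/d = 15600 kg/d.
Net sludge production P_X = 0.2730 × 15600 = 4259 kg VSS/d.
R_O = Q·ΔS − 1.42 P_X = 15600 − 6047 = 9552 kg O₂/d.

R_O ≈ 9550 kg O₂/d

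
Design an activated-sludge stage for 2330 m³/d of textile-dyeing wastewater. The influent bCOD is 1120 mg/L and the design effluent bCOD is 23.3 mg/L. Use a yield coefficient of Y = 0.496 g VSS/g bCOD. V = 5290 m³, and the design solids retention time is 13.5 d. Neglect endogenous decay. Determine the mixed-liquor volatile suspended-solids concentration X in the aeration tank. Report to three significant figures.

X ≈ 3230 mg/L

Without decay, X = Y Q (S₀−S) θ_c / V = 0.496 × 2330 × (1120 − 23.3) × 13.5 / 5290 = 3234 mg/L.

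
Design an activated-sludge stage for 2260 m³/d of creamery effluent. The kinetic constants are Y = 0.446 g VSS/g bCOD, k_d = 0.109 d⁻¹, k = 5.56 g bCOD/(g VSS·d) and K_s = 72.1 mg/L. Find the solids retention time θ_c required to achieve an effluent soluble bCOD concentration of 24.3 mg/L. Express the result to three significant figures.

At the target effluent, Y k S/(K_s+S) = 0.446×5.56×24.3/96.40 = 0.6251 d⁻¹.
θ_c = 1/(μ − k_d) = 1/(0.6251 − 0.109) = 1/0.5161 = 1.938 d.

θ_c ≈ 1.94 d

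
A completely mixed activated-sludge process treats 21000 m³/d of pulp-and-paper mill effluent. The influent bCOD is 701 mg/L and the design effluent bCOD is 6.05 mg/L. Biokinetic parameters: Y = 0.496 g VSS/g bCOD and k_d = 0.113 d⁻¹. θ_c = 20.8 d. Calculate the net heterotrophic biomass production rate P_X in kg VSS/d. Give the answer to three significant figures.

Y_obs = Y / (1 + k_d θ_c) = 0.496 / (1 + 0.113 × 20.8) = 0.496 / 3.350 = 0.1480.
Q·(S₀ − S) = 21000 × (701 − 6.05) × 10⁻³ = 14594 kg/d removed.
Biomass produced: P_X = Y_obs·Q·ΔS = 0.1480 × 14594 ≈ 2161 kg VSS/d.

P_X ≈ 2160 kg VSS/d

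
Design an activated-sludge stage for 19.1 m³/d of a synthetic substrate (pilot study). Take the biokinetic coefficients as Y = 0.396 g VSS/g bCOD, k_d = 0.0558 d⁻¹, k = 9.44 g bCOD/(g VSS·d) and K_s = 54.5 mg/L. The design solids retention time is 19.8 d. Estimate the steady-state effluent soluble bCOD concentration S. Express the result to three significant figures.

For a completely mixed reactor with recycle the Lawrence–McCarty relation gives S = K_s·(1 + k_d·θ_c) / [θ_c·(Y·k − k_d) − 1] = 54.5 × (1 + 0.0558 × 19.8) / [19.8 × (0.396 × 9.44 − 0.0558) − 1] = 114.7 / 71.91 = 1.595 mg/L.

S ≈ 1.60 mg/L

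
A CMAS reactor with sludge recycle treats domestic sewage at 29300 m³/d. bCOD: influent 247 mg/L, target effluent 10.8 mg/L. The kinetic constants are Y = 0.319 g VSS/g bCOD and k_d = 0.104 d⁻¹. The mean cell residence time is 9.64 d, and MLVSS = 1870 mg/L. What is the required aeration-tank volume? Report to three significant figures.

V ≈ 5680 m³

Rearranging the biomass balance for a CMAS with decay, V = Y·Q·ΔS·θ_c / [X·(1+k_d θ_c)] = 0.319 × 29300 × (247 − 10.8) × 9.64 / [1870 × (1 + 0.104 × 9.64)] = 2.13×10^7 / 3745 = 5683 m³.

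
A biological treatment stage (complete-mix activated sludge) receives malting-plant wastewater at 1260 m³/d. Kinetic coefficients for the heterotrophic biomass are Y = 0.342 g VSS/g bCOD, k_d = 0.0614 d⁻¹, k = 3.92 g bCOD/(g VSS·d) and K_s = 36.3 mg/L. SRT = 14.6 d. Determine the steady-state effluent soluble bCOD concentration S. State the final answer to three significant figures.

S ≈ 3.89 mg/L

Effluent substrate depends only on kinetics and SRT: S = K_s(1 + k_d θ_c) / [θ_c(Yk − k_d) − 1] = 36.3 × (1 + 0.0614 × 14.6) / [14.6 × (0.342 × 3.92 − 0.0614) − 1] = 68.84 / 17.68 = 3.894 mg/L.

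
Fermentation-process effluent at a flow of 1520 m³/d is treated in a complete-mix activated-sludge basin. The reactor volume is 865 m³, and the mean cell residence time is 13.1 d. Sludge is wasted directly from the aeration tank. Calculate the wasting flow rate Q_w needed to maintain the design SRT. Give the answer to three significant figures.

For wasting at MLVSS concentration, Q_w = V/θ_c = 865.0/13.1 = 66.03 m³/d.

Q_w ≈ 66.0 m³/d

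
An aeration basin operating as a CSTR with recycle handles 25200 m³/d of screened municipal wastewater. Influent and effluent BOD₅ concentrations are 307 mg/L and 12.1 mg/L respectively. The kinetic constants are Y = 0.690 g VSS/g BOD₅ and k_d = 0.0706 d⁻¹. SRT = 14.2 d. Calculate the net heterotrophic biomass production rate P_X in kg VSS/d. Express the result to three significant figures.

The observed yield is Y_obs = Y/(1 + k_d·θ_c) = 0.690 / (1 + 0.0706 × 14.2) = 0.690 / 2.003 = 0.3446 g VSS per g BOD₅ removed.
Q·(S₀ − S) = 25200 × (307 − 12.1) × 10⁻³ = 7431 kg/d removed.
P_X = Y_obs · Q(S₀ − S) = 0.3446 × 7431 = 2561 kg VSS/d.

P_X ≈ 2560 kg VSS/d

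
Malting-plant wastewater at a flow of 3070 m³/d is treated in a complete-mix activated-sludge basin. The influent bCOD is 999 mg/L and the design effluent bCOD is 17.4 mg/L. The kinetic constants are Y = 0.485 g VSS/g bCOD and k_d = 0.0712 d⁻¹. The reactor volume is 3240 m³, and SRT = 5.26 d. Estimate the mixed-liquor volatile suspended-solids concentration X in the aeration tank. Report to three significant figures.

X ≈ 1730 mg/L

X = Y·Q·ΔS·θ_c / [V·(1 + k_d θ_c)] = 0.485 × 3070 × (999 − 17.4) × 5.26 / [3240 × (1 + 0.0712 × 5.26)] = 1726 mg/L.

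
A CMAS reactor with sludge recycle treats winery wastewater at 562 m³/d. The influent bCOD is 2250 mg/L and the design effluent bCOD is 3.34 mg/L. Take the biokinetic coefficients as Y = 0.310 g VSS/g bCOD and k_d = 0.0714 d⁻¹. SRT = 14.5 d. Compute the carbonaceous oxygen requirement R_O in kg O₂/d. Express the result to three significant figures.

R_O ≈ 990 kg O₂/d

Correct the yield for decay: Y_obs = Y/(1 + k_d θ_c) = 0.310 / (1 + 0.0714 × 14.5) = 0.310 / 2.035 = 0.1523.
ΔS = 2250 − 3.34 = 2247 mg/L, so the substrate removal rate is 562 × 2247/1000 = 1263 kg bCOD/d.
Net sludge production P_X = 0.1523 × 1263 = 192.3 kg VSS/d.
Carbonaceous O₂ demand = substrate oxidised − cell-mass equivalent = 1263 − 1.42 × 192.3 = 989.5 kg O₂/d.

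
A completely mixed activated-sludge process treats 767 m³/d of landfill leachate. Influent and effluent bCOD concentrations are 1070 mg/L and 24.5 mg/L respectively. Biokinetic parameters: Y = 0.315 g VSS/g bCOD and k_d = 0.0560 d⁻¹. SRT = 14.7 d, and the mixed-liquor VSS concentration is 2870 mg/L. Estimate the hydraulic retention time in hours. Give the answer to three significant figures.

τ ≈ 22.2 h

Steady-state biomass mass balance: V·X·(1 + k_d·θ_c) = Y·Q·(S₀ − S)·θ_c, so V = 0.315 × 767 × (1070 − 24.5) × 14.7 / [2870 × (1 + 0.0560 × 14.7)] = 3.71×10^6 / 5233 = 709.6 m³.
Hydraulic retention time τ = V/Q = 709.6 / 767 = 0.9252 d = 22.20 h.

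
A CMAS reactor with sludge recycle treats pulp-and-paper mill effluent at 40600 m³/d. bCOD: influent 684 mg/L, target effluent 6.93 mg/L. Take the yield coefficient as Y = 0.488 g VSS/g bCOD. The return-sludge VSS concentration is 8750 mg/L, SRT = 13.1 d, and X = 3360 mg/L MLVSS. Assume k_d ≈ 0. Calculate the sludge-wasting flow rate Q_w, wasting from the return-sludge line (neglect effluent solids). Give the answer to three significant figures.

V·X = Y·Q·ΔS·θ_c gives V = 0.488 × 40600 × (684 − 6.93) × 13.1 / 3360 = 52301 m³.
Wasting from the return line (neglecting effluent solids): Q_w = V·X / (θ_c·X_r) = 52301 × 3360 / (13.1 × 8750) = 1533 m³/d.

Q_w ≈ 1530 m³/d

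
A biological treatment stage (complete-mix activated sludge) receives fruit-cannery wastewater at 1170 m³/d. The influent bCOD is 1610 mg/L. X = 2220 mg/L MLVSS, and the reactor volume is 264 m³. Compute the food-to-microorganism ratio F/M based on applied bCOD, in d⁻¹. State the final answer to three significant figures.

F/M ≈ 3.21 d⁻¹

F/M = Q·S₀ / (V·X) = 1170 × 1610 / (264.0 × 2220) = 3.214 g bCOD·(g VSS·d)⁻¹.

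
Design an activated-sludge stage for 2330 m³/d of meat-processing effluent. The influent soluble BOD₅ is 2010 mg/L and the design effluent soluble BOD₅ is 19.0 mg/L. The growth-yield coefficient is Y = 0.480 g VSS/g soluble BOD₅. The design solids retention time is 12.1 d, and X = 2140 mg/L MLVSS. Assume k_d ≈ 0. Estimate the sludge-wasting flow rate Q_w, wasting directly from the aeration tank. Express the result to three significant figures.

Q_w ≈ 1040 m³/d

V·X = Y·Q·ΔS·θ_c gives V = 0.480 × 2330 × (2010 − 19.0) × 12.1 / 2140 = 12590 m³.
With mixed-liquor wasting, θ_c = V/Q_w, so Q_w = V/θ_c = 12590/12.1 = 1041 m³/d.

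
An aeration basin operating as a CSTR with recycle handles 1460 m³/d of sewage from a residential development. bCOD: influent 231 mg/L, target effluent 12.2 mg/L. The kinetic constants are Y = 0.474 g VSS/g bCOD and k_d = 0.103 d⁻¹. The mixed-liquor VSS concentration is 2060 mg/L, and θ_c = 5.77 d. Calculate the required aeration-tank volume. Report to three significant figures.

V ≈ 266 m³

Steady-state biomass mass balance: V·X·(1 + k_d·θ_c) = Y·Q·(S₀ − S)·θ_c, so V = 0.474 × 1460 × (231 − 12.2) × 5.77 / [2060 × (1 + 0.103 × 5.77)] = 8.74×10^5 / 3284 = 266.0 m³.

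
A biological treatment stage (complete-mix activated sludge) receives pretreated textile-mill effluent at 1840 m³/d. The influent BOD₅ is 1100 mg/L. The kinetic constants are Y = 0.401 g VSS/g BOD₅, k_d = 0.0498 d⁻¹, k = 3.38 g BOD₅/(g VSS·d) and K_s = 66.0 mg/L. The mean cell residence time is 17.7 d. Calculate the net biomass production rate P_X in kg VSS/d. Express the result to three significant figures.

For a completely mixed reactor with recycle the Lawrence–McCarty relation gives S = K_s·(1 + k_d·θ_c) / [θ_c·(Y·k − k_d) − 1] = 66.0 × (1 + 0.0498 × 17.7) / [17.7 × (0.401 × 3.38 − 0.0498) − 1] = 124.2 / 22.11 = 5.617 mg/L.
The observed yield is Y_obs = Y/(1 + k_d·θ_c) = 0.401 / (1 + 0.0498 × 17.7) = 0.401 / 1.881 = 0.2131 g VSS per g BOD₅ removed.
ΔS = 1100 − 5.62 = 1094 mg/L, so the substrate removal rate is 1840 × 1094/1000 = 2014 kg BOD₅/d.
So the net sludge growth is P_X = 0.2131 × 2014 = 429.2 kg VSS/d.

P_X ≈ 429 kg VSS/d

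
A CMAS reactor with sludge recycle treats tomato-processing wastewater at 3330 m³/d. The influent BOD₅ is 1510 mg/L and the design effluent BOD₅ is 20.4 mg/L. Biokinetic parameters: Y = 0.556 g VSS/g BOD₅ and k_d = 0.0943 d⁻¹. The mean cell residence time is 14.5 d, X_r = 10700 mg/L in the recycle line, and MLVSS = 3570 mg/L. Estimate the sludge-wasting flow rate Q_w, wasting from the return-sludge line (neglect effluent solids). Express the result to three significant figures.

Q_w ≈ 109 m³/d

Steady-state biomass mass balance: V·X·(1 + k_d·θ_c) = Y·Q·(S₀ − S)·θ_c, so V = 0.556 × 3330 × (1510 − 20.4) × 14.5 / [3570 × (1 + 0.0943 × 14.5)] = 4×10^7 / 8451 = 4732 m³.
Wasting from the return line (neglecting effluent solids): Q_w = V·X / (θ_c·X_r) = 4732 × 3570 / (14.5 × 10700) = 108.9 m³/d.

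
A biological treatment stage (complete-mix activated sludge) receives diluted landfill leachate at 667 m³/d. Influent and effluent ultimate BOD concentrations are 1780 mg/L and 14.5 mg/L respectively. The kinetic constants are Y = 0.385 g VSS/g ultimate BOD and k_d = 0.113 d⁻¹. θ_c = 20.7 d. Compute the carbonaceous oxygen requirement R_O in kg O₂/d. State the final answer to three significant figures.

R_O ≈ 985 kg O₂/d

Correct the yield for decay: Y_obs = Y/(1 + k_d θ_c) = 0.385 / (1 + 0.113 × 20.7) = 0.385 / 3.339 = 0.1153.
Substrate removed = Q·(S₀ − S) = 667 m³/d × (1780 − 14.5) g/m³ = 1.18×10^6 g/d = 1178 kg/d.
Biomass synthesised: P_X = Y_obs × 1178 = 135.8 kg VSS/d.
R_O = Q·ΔS − 1.42 P_X = 1178 − 192.8 = 984.8 kg O₂/d.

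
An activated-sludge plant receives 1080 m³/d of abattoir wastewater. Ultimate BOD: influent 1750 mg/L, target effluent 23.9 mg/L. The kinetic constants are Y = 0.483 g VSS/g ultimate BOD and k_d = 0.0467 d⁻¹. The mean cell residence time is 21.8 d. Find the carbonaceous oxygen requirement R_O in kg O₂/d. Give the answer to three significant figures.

Y_obs = Y / (1 + k_d θ_c) = 0.483 / (1 + 0.0467 × 21.8) = 0.483 / 2.018 = 0.2393.
Q·(S₀ − S) = 1080 × (1750 − 23.9) × 10⁻³ = 1864 kg/d removed.
Net sludge production P_X = 0.2393 × 1864 = 446.2 kg VSS/d.
Carbonaceous O₂ demand = substrate oxidised − cell-mass equivalent = 1864 − 1.42 × 446.2 = 1231 kg O₂/d.

R_O ≈ 1230 kg O₂/d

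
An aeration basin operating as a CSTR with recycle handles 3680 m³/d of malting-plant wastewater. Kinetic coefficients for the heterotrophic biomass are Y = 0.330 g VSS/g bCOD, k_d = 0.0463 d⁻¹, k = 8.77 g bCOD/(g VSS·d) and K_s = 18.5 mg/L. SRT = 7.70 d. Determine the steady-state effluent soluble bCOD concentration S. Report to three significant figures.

S ≈ 1.20 mg/L

From the Monod/SRT balance for a CMAS, S = K_s·(1+k_d θ_c)/[θ_c·(Y k − k_d) − 1] = 18.5 × (1 + 0.0463 × 7.70) / [7.70 × (0.330 × 8.77 − 0.0463) − 1] = 25.10 / 20.93 = 1.199 mg/L.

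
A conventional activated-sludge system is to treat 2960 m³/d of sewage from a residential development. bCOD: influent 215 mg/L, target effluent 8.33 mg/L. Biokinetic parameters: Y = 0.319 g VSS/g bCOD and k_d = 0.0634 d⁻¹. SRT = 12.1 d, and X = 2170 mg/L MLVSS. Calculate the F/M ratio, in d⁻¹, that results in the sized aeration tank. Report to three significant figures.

Steady-state biomass mass balance: V·X·(1 + k_d·θ_c) = Y·Q·(S₀ − S)·θ_c, so V = 0.319 × 2960 × (215 − 8.33) × 12.1 / [2170 × (1 + 0.0634 × 12.1)] = 2.36×10^6 / 3835 = 615.8 m³.
Food-to-microorganism ratio F/M = Q S₀ / (V X) = 2960 × 215 / (615.8 × 2170) = 0.4763 d⁻¹.

F/M ≈ 0.476 d⁻¹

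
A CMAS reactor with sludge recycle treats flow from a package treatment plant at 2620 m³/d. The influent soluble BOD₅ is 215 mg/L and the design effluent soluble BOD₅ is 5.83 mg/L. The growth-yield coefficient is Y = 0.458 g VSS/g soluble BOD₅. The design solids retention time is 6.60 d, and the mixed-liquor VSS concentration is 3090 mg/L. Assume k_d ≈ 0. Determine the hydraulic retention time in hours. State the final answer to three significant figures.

τ ≈ 4.91 h

With k_d = 0 the design equation reduces to V = Y Q (S₀−S) θ_c / X = 0.458 × 2620 × (215 − 5.83) × 6.60 / 3090 = 536.1 m³.
HRT = V/Q = 536.1 m³ / 2620 m³·d⁻¹ = 0.2046 d × 24 = 4.911 h.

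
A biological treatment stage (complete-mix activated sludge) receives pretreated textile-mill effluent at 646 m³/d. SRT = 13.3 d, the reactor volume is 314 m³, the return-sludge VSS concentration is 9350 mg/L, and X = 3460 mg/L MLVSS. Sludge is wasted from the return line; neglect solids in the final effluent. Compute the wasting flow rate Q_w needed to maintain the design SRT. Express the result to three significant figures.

Q_w = (V·X)/(θ_c X_r) = 314.0 × 3460 / (13.3 × 9350) = 8.737 m³/d.

Q_w ≈ 8.74 m³/d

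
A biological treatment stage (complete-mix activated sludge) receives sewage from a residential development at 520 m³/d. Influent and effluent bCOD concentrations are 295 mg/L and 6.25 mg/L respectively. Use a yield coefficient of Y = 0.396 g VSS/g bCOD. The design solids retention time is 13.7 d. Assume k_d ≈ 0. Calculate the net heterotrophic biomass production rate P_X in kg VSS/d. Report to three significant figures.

No decay correction is needed, so Y_obs = Y = 0.396.
Q·(S₀ − S) = 520 × (295 − 6.25) × 10⁻³ = 150.2 kg/d removed.
Biomass produced: P_X = Y_obs·Q·ΔS = 0.3960 × 150.2 ≈ 59.46 kg VSS/d.

P_X ≈ 59.5 kg VSS/d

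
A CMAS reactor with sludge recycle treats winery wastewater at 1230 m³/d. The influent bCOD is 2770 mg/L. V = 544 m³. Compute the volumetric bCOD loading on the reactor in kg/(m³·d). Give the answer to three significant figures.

L_v = Q S₀ / V = 1230 × 2770 × 10⁻³ / 544.0 = 6.263 kg/(m³·d).

L_v ≈ 6.26 kg bCOD/(m³·d)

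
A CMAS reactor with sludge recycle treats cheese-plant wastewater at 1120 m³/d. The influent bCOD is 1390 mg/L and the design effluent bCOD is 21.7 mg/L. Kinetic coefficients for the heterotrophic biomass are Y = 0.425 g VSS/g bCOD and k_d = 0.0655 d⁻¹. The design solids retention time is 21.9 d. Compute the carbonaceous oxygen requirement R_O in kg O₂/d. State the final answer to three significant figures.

R_O ≈ 1150 kg O₂/d

Y_obs = Y / (1 + k_d θ_c) = 0.425 / (1 + 0.0655 × 21.9) = 0.425 / 2.434 = 0.1746.
Q·(S₀ − S) = 1120 × (1390 − 21.7) × 10⁻³ = 1532 kg/d removed.
Biomass synthesised: P_X = Y_obs × 1532 = 267.5 kg VSS/d.
Carbonaceous O₂ demand = substrate oxidised − cell-mass equivalent = 1532 − 1.42 × 267.5 = 1153 kg O₂/d.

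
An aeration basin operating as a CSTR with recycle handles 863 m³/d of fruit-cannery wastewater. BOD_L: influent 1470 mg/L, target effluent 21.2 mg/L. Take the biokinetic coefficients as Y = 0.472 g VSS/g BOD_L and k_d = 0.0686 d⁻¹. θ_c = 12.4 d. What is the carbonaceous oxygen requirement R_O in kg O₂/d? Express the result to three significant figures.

R_O ≈ 797 kg O₂/d

Y_obs = Y / (1 + k_d θ_c) = 0.472 / (1 + 0.0686 × 12.4) = 0.472 / 1.851 = 0.2550.
Q·(S₀ − S) = 863 × (1470 − 21.2) × 10⁻³ = 1250 kg/d removed.
Net sludge production P_X = 0.2550 × 1250 = 318.9 kg VSS/d.
R_O = Q·ΔS − 1.42 P_X = 1250 − 452.8 = 797.5 kg O₂/d.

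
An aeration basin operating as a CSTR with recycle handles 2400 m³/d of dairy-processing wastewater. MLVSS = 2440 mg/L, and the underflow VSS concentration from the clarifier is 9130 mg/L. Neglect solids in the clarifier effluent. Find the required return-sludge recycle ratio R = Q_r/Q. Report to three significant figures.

Solids balance on the clarifier gives (1+R)X = R·X_r, so R = X/(X_r − X) = 2440 / (9130 − 2440) = 0.3647.

R ≈ 0.365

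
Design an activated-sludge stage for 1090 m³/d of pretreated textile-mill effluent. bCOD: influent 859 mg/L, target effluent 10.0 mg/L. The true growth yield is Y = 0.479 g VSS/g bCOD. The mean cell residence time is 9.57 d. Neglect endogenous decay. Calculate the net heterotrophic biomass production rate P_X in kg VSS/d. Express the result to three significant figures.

No decay correction is needed, so Y_obs = Y = 0.479.
Mass of bCOD removed per day: Q(S₀ − S) = 1090 × 849.0 g/m³ = 925.4 kg/d.
Net biomass production P_X = Y_obs × Q·(S₀ − S) = 0.4790 × 925.4 = 443.3 kg VSS/d.

P_X ≈ 443 kg VSS/d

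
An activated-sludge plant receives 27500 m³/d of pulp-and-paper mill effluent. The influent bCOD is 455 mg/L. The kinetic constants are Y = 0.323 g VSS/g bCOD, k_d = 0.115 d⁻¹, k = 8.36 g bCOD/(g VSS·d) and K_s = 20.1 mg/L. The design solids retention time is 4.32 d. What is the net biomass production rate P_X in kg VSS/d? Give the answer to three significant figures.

From the Monod/SRT balance for a CMAS, S = K_s·(1+k_d θ_c)/[θ_c·(Y k − k_d) − 1] = 20.1 × (1 + 0.115 × 4.32) / [4.32 × (0.323 × 8.36 − 0.115) − 1] = 30.09 / 10.17 = 2.959 mg/L.
The observed yield is Y_obs = Y/(1 + k_d·θ_c) = 0.323 / (1 + 0.115 × 4.32) = 0.323 / 1.497 = 0.2158 g VSS per g bCOD removed.
Q·(S₀ − S) = 27500 × (455 − 2.96) × 10⁻³ = 12431 kg/d removed.
Net biomass production P_X = Y_obs × Q·(S₀ − S) = 0.2158 × 12431 = 2683 kg VSS/d.

P_X ≈ 2680 kg VSS/d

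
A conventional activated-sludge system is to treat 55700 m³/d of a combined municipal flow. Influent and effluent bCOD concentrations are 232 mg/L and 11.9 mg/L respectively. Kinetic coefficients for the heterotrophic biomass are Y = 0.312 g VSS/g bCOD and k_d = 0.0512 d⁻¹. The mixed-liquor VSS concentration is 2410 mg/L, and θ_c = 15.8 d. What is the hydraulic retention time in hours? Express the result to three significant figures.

τ ≈ 5.97 h

Steady-state biomass mass balance: V·X·(1 + k_d·θ_c) = Y·Q·(S₀ − S)·θ_c, so V = 0.312 × 55700 × (232 − 11.9) × 15.8 / [2410 × (1 + 0.0512 × 15.8)] = 6.04×10^7 / 4360 = 13862 m³.
HRT = V/Q = 13862 m³ / 55700 m³·d⁻¹ = 0.2489 d × 24 = 5.973 h.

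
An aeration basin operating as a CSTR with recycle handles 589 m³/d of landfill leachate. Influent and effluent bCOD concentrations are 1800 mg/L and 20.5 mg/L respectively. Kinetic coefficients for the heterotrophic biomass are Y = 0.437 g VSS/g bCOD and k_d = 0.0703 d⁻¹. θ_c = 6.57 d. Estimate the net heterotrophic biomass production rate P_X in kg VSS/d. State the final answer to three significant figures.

P_X ≈ 313 kg VSS/d

Y_obs = Y / (1 + k_d θ_c) = 0.437 / (1 + 0.0703 × 6.57) = 0.437 / 1.462 = 0.2989.
Substrate removed = Q·(S₀ − S) = 589 m³/d × (1800 − 20.5) g/m³ = 1.05×10^6 g/d = 1048 kg/d.
P_X = Y_obs · Q(S₀ − S) = 0.2989 × 1048 = 313.3 kg VSS/d.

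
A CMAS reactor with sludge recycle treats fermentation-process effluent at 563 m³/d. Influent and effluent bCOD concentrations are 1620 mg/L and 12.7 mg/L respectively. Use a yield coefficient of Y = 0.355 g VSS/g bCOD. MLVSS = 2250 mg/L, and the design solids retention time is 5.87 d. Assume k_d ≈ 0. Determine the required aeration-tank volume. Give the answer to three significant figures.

With k_d = 0 the design equation reduces to V = Y Q (S₀−S) θ_c / X = 0.355 × 563 × (1620 − 12.7) × 5.87 / 2250 = 838.1 m³.

V ≈ 838 m³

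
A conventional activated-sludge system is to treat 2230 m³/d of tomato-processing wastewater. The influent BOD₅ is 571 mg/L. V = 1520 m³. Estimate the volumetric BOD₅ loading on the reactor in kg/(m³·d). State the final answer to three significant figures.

L_v ≈ 0.838 kg BOD₅/(m³·d)

L_v = Q S₀ / V = 2230 × 571 × 10⁻³ / 1520 = 0.8377 kg/(m³·d).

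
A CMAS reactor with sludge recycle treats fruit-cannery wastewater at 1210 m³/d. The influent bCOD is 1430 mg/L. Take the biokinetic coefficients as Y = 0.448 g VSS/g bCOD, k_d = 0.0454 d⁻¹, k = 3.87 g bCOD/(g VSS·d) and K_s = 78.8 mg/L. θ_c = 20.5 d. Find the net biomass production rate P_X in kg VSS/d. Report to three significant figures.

P_X ≈ 400 kg VSS/d

From the Monod/SRT balance for a CMAS, S = K_s·(1+k_d θ_c)/[θ_c·(Y k − k_d) − 1] = 78.8 × (1 + 0.0454 × 20.5) / [20.5 × (0.448 × 3.87 − 0.0454) − 1] = 152.1 / 33.61 = 4.526 mg/L.
Y_obs = Y / (1 + k_d θ_c) = 0.448 / (1 + 0.0454 × 20.5) = 0.448 / 1.931 = 0.2320.
ΔS = 1430 − 4.53 = 1425 mg/L, so the substrate removal rate is 1210 × 1425/1000 = 1725 kg bCOD/d.
So the net sludge growth is P_X = 0.2320 × 1725 = 400.2 kg VSS/d.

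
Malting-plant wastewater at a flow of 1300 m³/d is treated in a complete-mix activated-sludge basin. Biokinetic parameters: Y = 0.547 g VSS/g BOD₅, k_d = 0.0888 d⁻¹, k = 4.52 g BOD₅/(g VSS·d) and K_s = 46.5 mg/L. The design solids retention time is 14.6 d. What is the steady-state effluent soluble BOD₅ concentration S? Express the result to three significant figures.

S ≈ 3.16 mg/L

Effluent substrate depends only on kinetics and SRT: S = K_s(1 + k_d θ_c) / [θ_c(Yk − k_d) − 1] = 46.5 × (1 + 0.0888 × 14.6) / [14.6 × (0.547 × 4.52 − 0.0888) − 1] = 106.8 / 33.80 = 3.159 mg/L.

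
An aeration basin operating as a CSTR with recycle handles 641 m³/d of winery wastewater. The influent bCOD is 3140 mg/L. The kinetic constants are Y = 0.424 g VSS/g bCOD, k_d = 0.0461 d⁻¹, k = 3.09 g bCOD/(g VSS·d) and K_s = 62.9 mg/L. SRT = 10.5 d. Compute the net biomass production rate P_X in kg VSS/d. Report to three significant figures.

P_X ≈ 574 kg VSS/d

From the Monod/SRT balance for a CMAS, S = K_s·(1+k_d θ_c)/[θ_c·(Y k − k_d) − 1] = 62.9 × (1 + 0.0461 × 10.5) / [10.5 × (0.424 × 3.09 − 0.0461) − 1] = 93.35 / 12.27 = 7.606 mg/L.
The observed yield is Y_obs = Y/(1 + k_d·θ_c) = 0.424 / (1 + 0.0461 × 10.5) = 0.424 / 1.484 = 0.2857 g VSS per g bCOD removed.
Substrate removed = Q·(S₀ − S) = 641 m³/d × (3140 − 7.61) g/m³ = 2.01×10^6 g/d = 2008 kg/d.
P_X = Y_obs · Q(S₀ − S) = 0.2857 × 2008 = 573.7 kg VSS/d.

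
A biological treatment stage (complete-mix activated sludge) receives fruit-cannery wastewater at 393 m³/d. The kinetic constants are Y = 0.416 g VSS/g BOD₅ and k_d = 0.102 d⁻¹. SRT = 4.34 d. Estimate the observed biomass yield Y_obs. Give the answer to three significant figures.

Observed yield with endogenous decay: Y_obs = Y / (1 + k_d·θ_c) = 0.416 / (1 + 0.102 × 4.34) = 0.416 / 1.443 = 0.2884 g VSS/g BOD₅.

Y_obs ≈ 0.288 g VSS/g BOD₅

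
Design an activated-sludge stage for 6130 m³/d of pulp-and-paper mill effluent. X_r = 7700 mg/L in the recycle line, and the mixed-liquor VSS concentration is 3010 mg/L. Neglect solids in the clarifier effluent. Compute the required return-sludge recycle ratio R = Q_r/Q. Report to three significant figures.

Solids balance on the clarifier gives (1+R)X = R·X_r, so R = X/(X_r − X) = 3010 / (7700 − 3010) = 0.6418.

R ≈ 0.642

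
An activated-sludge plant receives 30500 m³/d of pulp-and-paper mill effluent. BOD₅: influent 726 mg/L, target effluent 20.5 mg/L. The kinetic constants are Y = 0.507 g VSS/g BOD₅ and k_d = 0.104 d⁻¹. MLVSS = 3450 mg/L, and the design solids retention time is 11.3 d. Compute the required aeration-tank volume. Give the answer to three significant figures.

V ≈ 16400 m³

From the SRT design equation V = Y Q (S₀−S) θ_c / [X (1 + k_d θ_c)] = 0.507 × 30500 × (726 − 20.5) × 11.3 / [3450 × (1 + 0.104 × 11.3)] = 1.23×10^8 / 7504 = 16427 m³.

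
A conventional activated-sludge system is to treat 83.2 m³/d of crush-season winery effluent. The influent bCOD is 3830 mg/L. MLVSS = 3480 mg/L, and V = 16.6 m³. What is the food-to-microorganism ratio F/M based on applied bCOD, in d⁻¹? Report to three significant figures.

Food-to-microorganism ratio F/M = Q S₀ / (V X) = 83.2 × 3830 / (16.60 × 3480) = 5.516 d⁻¹.

F/M ≈ 5.52 d⁻¹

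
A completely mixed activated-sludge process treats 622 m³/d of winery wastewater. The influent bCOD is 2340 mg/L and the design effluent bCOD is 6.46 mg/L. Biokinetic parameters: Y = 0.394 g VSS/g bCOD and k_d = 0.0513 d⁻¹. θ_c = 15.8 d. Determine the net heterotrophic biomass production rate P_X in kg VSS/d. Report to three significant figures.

P_X ≈ 316 kg VSS/d

Y_obs = Y / (1 + k_d θ_c) = 0.394 / (1 + 0.0513 × 15.8) = 0.394 / 1.811 = 0.2176.
Q·(S₀ − S) = 622 × (2340 − 6.46) × 10⁻³ = 1451 kg/d removed.
Biomass produced: P_X = Y_obs·Q·ΔS = 0.2176 × 1451 ≈ 315.9 kg VSS/d.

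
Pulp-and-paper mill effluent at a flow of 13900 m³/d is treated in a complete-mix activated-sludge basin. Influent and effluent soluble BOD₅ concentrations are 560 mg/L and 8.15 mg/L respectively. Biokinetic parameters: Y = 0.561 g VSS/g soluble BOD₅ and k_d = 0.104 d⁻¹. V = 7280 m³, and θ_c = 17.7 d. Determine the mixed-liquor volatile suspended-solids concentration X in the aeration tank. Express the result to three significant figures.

X = Y·Q·ΔS·θ_c / [V·(1 + k_d θ_c)] = 0.561 × 13900 × (560 − 8.15) × 17.7 / [7280 × (1 + 0.104 × 17.7)] = 3683 mg/L.

X ≈ 3680 mg/L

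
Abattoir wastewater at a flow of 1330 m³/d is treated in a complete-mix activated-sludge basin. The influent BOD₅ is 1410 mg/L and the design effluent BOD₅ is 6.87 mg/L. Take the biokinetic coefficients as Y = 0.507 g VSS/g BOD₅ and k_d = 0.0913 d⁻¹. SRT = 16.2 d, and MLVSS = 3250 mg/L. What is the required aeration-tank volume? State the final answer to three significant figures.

Steady-state biomass mass balance: V·X·(1 + k_d·θ_c) = Y·Q·(S₀ − S)·θ_c, so V = 0.507 × 1330 × (1410 − 6.87) × 16.2 / [3250 × (1 + 0.0913 × 16.2)] = 1.53×10^7 / 8057 = 1902 m³.

V ≈ 1900 m³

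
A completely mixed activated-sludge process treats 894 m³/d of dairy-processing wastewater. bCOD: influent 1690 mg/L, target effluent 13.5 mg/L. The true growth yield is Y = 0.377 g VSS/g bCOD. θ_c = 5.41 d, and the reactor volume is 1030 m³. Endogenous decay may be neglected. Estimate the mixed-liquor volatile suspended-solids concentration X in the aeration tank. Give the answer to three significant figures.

X ≈ 2970 mg/L

From V·X = Y·Q·(S₀ − S)·θ_c (decay neglected): X = 0.377 × 894 × (1690 − 13.5) × 5.41 / 1030 = 2968 mg/L.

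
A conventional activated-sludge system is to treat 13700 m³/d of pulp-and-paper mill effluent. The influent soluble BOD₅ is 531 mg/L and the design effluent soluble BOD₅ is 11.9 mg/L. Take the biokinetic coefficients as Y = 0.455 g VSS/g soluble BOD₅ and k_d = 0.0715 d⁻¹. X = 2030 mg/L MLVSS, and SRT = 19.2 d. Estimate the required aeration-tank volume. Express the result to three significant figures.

Rearranging the biomass balance for a CMAS with decay, V = Y·Q·ΔS·θ_c / [X·(1+k_d θ_c)] = 0.455 × 13700 × (531 − 11.9) × 19.2 / [2030 × (1 + 0.0715 × 19.2)] = 6.21×10^7 / 4817 = 12898 m³.

V ≈ 12900 m³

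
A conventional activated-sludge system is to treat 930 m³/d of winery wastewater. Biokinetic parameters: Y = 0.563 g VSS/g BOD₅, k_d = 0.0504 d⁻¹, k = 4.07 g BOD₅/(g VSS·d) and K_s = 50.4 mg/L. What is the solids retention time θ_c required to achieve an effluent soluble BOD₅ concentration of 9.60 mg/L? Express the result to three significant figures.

θ_c ≈ 3.16 d

From 1/θ_c = Y·k·S/(K_s + S) − k_d: Y·k·S/(K_s+S) = 0.563 × 4.07 × 9.60 / (50.4 + 9.60) = 0.3666 d⁻¹.
1/θ_c = 0.3666 − 0.0504 = 0.3162 d⁻¹, so θ_c = 3.162 d.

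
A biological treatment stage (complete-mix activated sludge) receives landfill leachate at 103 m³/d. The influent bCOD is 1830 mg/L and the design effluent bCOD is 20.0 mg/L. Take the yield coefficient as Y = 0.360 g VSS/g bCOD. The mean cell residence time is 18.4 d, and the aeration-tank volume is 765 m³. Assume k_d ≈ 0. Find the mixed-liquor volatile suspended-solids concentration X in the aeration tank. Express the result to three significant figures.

From V·X = Y·Q·(S₀ − S)·θ_c (decay neglected): X = 0.360 × 103 × (1830 − 20.0) × 18.4 / 765 = 1614 mg/L.

X ≈ 1610 mg/L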